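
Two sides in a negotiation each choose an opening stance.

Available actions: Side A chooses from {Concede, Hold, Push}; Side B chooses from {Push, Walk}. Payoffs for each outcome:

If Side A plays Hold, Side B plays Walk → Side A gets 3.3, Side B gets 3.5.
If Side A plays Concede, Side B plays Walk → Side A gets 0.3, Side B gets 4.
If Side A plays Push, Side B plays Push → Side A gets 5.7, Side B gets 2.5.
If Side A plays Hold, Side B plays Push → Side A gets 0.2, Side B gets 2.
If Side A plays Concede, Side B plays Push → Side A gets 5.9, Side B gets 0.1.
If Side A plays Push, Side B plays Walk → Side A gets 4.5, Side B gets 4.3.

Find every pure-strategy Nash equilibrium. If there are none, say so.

(Concede, Push): Side B can switch to Walk (0.1 → 4). Not NE.
(Concede, Walk): Side A can switch to Hold (0.3 → 3.3). Not NE.
(Hold, Push): Side A can switch to Concede (0.2 → 5.9). Not NE.
(Hold, Walk): Side A can switch to Push (3.3 → 4.5). Not NE.
(Push, Push): Side A can switch to Concede (5.7 → 5.9). Not NE.
(Push, Walk): Side A gets 4.5, best alternative 3.3; Side B gets 4.3, best alternative 2.5. No profitable deviation — NE.

The unique pure-strategy Nash equilibrium is (Push, Walk).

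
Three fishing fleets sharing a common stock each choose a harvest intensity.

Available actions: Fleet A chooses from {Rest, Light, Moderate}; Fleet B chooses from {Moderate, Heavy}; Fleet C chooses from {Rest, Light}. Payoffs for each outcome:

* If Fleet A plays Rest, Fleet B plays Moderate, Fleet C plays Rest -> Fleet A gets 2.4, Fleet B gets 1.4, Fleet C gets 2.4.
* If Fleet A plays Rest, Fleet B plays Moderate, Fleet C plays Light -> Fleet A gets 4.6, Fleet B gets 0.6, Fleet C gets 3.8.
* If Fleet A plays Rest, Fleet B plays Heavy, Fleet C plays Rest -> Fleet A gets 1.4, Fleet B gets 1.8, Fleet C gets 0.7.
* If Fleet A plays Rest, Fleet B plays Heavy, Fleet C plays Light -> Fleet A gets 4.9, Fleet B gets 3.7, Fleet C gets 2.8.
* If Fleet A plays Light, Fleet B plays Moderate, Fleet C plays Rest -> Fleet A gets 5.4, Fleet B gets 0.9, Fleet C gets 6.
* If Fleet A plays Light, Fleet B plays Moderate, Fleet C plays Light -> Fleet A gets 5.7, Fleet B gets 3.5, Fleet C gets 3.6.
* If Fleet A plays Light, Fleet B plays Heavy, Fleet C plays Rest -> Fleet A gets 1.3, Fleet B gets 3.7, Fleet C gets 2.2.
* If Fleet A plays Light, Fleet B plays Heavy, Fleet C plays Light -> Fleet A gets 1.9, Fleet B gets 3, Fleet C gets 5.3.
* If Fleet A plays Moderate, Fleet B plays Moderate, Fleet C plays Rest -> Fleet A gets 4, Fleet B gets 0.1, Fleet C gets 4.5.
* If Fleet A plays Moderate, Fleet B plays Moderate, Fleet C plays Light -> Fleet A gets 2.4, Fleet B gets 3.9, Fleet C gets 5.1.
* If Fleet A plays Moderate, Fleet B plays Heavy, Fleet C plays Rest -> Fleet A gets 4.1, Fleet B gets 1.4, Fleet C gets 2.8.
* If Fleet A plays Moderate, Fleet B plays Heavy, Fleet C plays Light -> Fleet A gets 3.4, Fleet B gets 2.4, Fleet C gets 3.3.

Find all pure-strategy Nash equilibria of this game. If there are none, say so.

Pure NE: (Rest, Heavy, Light)

(Rest, Moderate, Rest): Fleet A can switch to Light (2.4 → 5.4). Not NE.
(Rest, Moderate, Light): Fleet A can switch to Light (4.6 → 5.7). Not NE.
(Rest, Heavy, Rest): Fleet A can switch to Moderate (1.4 → 4.1). Not NE.
(Rest, Heavy, Light): Fleet A gets 4.9, best alternative 3.4; Fleet B gets 3.7, best alternative 0.6; Fleet C gets 2.8, best alternative 0.7. No profitable deviation — NE.
(Light, Moderate, Rest): Fleet B can switch to Heavy (0.9 → 3.7). Not NE.
(Light, Moderate, Light): Fleet C can switch to Rest (3.6 → 6). Not NE.
(Light, Heavy, Rest): Fleet A can switch to Rest (1.3 → 1.4). Not NE.
(Light, Heavy, Light): Fleet A can switch to Rest (1.9 → 4.9). Not NE.
(Moderate, Moderate, Rest): Fleet A can switch to Light (4 → 5.4). Not NE.
(Moderate, Moderate, Light): Fleet A can switch to Rest (2.4 → 4.6). Not NE.
(Moderate, Heavy, Rest): Fleet C can switch to Light (2.8 → 3.3). Not NE.
(The remaining 1 profile has a profitable deviation by the same check.)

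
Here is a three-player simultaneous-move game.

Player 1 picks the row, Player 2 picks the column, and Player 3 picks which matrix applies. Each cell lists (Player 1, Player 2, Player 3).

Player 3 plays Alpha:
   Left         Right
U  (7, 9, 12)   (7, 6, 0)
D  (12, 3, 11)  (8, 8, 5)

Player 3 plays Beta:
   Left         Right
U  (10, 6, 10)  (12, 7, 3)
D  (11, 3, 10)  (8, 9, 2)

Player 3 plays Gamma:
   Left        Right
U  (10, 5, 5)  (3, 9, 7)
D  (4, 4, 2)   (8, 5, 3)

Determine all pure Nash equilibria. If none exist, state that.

(U, Left, Alpha): Player 1 can switch to D (7 → 12). Not NE.
(U, Left, Beta): Player 1 can switch to D (10 → 11). Not NE.
(U, Left, Gamma): Player 2 can switch to Right (5 → 9). Not NE.
(U, Right, Alpha): Player 1 can switch to D (7 → 8). Not NE.
(U, Right, Beta): Player 3 can switch to Gamma (3 → 7). Not NE.
(U, Right, Gamma): Player 1 can switch to D (3 → 8). Not NE.
(D, Right, Alpha): Player 1 gets 8, best alternative 7; Player 2 gets 8, best alternative 3; Player 3 gets 5, best alternative 3. No profitable deviation — NE.
(The remaining 5 profiles each have a profitable deviation by the same check.)

(D, Right, Alpha)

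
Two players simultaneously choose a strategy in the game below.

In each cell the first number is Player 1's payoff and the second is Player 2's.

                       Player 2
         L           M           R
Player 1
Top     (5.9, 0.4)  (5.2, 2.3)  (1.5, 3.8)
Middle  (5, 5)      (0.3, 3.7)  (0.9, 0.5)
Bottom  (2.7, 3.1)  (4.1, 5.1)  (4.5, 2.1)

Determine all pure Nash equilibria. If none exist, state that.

No pure-strategy Nash equilibrium.

(Top, L): Player 2 can switch to M (0.4 → 2.3). Not NE.
(Top, M): Player 2 can switch to R (2.3 → 3.8). Not NE.
(Top, R): Player 1 can switch to Bottom (1.5 → 4.5). Not NE.
(Middle, L): Player 1 can switch to Top (5 → 5.9). Not NE.
(Middle, M): Player 1 can switch to Top (0.3 → 5.2). Not NE.
(Middle, R): Player 1 can switch to Top (0.9 → 1.5). Not NE.
(Bottom, L): Player 1 can switch to Top (2.7 → 5.9). Not NE.
(Bottom, M): Player 1 can switch to Top (4.1 → 5.2). Not NE.
(Bottom, R): Player 2 can switch to L (2.1 → 3.1). Not NE.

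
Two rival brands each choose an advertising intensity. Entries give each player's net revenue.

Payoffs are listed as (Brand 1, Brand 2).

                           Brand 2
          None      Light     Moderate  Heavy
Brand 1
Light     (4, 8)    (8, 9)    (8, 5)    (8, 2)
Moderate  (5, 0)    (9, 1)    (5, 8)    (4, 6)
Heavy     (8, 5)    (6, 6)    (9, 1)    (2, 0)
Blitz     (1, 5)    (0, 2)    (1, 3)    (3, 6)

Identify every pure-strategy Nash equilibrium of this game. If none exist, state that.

This game has no pure Nash equilibrium.

(Light, None): Brand 1 can switch to Moderate (4 → 5). Not NE.
(Light, Light): Brand 1 can switch to Moderate (8 → 9). Not NE.
(Light, Moderate): Brand 1 can switch to Heavy (8 → 9). Not NE.
(Light, Heavy): Brand 2 can switch to None (2 → 8). Not NE.
(Moderate, None): Brand 1 can switch to Heavy (5 → 8). Not NE.
(Moderate, Light): Brand 2 can switch to Moderate (1 → 8). Not NE.
(Moderate, Moderate): Brand 1 can switch to Light (5 → 8). Not NE.
(Moderate, Heavy): Brand 1 can switch to Light (4 → 8). Not NE.
(Heavy, None): Brand 2 can switch to Light (5 → 6). Not NE.
(Heavy, Light): Brand 1 can switch to Light (6 → 8). Not NE.
(The remaining 6 profiles each have a profitable deviation by the same check.)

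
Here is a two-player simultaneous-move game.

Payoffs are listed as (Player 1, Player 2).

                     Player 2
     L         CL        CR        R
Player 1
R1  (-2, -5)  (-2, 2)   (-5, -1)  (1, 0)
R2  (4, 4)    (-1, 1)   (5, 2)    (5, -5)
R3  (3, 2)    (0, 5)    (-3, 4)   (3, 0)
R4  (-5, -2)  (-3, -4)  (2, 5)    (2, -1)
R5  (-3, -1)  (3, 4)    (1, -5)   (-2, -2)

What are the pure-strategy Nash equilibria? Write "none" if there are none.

Pure-strategy Nash equilibria: (R2, L), (R5, CL)

For each strategy profile, look for a profitable unilateral deviation.
(R1, L): Player 1 can switch to R2 (-2 → 4). Not NE.
(R1, CL): Player 1 can switch to R2 (-2 → -1). Not NE.
(R1, CR): Player 1 can switch to R2 (-5 → 5). Not NE.
(R1, R): Player 1 can switch to R2 (1 → 5). Not NE.
(R2, L): Player 1 gets 4, best alternative 3; Player 2 gets 4, best alternative 2. No profitable deviation — NE.
(R2, CL): Player 1 can switch to R3 (-1 → 0). Not NE.
(R2, CR): Player 2 can switch to L (2 → 4). Not NE.
(R5, CL): Player 1 gets 3, best alternative 0; Player 2 gets 4, best alternative -1. No profitable deviation — NE.
(The remaining 12 profiles each have a profitable deviation by the same check.)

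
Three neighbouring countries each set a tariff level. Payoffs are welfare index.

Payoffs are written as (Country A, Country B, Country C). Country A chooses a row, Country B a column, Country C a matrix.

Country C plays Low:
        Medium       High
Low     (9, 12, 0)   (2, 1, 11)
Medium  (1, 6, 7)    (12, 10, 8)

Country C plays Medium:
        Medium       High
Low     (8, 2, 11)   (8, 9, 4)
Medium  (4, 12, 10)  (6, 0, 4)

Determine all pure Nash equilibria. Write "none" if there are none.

The unique pure-strategy Nash equilibrium is (Medium, High, Low).

For each player, find the best response to each opponent profile; mutual best responses are the pure NE.
Country A against (Medium, Low): payoffs 9, 1 → best response Low.
Country A against (Medium, Medium): payoffs 8, 4 → best response Low.
Country A against (High, Low): payoffs 2, 12 → best response Medium.
Country A against (High, Medium): payoffs 8, 6 → best response Low.
Country B against (Low, Low): payoffs 12, 1 → best response Medium.
Country B against (Low, Medium): payoffs 2, 9 → best response High.
Country B against (Medium, Low): payoffs 6, 10 → best response High.
Country B against (Medium, Medium): payoffs 12, 0 → best response Medium.
Country C against (Low, Medium): payoffs 0, 11 → best response Medium.
Country C against (Low, High): payoffs 11, 4 → best response Low.
Country C against (Medium, Medium): payoffs 7, 10 → best response Medium.
Country C against (Medium, High): payoffs 8, 4 → best response Low.
Mutual best responses: (Medium, High, Low).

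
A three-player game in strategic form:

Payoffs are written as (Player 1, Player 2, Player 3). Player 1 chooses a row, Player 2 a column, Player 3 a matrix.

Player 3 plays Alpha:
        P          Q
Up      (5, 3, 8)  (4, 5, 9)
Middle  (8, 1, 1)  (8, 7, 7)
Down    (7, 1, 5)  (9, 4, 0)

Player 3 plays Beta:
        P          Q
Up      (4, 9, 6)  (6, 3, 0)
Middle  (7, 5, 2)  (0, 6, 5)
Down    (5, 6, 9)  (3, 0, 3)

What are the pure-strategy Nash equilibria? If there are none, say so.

For each strategy profile, look for a profitable unilateral deviation.
(Up, P, Alpha): Player 1 can switch to Middle (5 → 8). Not NE.
(Up, P, Beta): Player 1 can switch to Middle (4 → 7). Not NE.
(Up, Q, Alpha): Player 1 can switch to Middle (4 → 8). Not NE.
(Up, Q, Beta): Player 2 can switch to P (3 → 9). Not NE.
(Middle, P, Alpha): Player 2 can switch to Q (1 → 7). Not NE.
(Middle, P, Beta): Player 2 can switch to Q (5 → 6). Not NE.
(Middle, Q, Alpha): Player 1 can switch to Down (8 → 9). Not NE.
(Middle, Q, Beta): Player 1 can switch to Up (0 → 6). Not NE.
(The remaining 4 profiles each have a profitable deviation by the same check.)

No pure-strategy Nash equilibrium.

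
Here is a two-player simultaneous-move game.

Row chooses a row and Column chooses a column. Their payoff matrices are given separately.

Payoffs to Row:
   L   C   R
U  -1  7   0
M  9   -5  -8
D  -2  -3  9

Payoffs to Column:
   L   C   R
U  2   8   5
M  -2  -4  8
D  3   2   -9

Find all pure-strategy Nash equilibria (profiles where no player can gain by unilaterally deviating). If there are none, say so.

(U, C)

(U, L): Row can switch to M (-1 → 9). Not NE.
(U, C): Row gets 7, best alternative -3; Column gets 8, best alternative 5. No profitable deviation — NE.
(U, R): Row can switch to D (0 → 9). Not NE.
(M, L): Column can switch to R (-2 → 8). Not NE.
(M, C): Row can switch to U (-5 → 7). Not NE.
(M, R): Row can switch to U (-8 → 0). Not NE.
(D, L): Row can switch to U (-2 → -1). Not NE.
(The remaining 2 profiles each have a profitable deviation by the same check.)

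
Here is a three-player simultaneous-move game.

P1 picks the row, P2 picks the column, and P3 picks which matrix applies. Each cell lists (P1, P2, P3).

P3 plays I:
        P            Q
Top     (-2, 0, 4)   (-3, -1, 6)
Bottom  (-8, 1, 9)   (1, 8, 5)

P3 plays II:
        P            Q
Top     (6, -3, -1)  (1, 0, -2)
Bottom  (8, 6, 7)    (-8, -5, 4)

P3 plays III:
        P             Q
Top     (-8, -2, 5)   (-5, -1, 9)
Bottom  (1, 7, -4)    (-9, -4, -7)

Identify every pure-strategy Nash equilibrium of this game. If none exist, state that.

P1 against (P, I): payoffs -2, -8 → best response Top.
P1 against (P, II): payoffs 6, 8 → best response Bottom.
P1 against (P, III): payoffs -8, 1 → best response Bottom.
P1 against (Q, I): payoffs -3, 1 → best response Bottom.
P1 against (Q, II): payoffs 1, -8 → best response Top.
P1 against (Q, III): payoffs -5, -9 → best response Top.
P2 against (Top, I): payoffs 0, -1 → best response P.
P2 against (Top, II): payoffs -3, 0 → best response Q.
P2 against (Top, III): payoffs -2, -1 → best response Q.
P2 against (Bottom, I): payoffs 1, 8 → best response Q.
P2 against (Bottom, II): payoffs 6, -5 → best response P.
P2 against (Bottom, III): payoffs 7, -4 → best response P.
P3 against (Top, P): payoffs 4, -1, 5 → best response III.
P3 against (Top, Q): payoffs 6, -2, 9 → best response III.
P3 against (Bottom, P): payoffs 9, 7, -4 → best response I.
P3 against (Bottom, Q): payoffs 5, 4, -7 → best response I.
Mutual best responses: (Top, Q, III); (Bottom, Q, I).

(Top, Q, III); (Bottom, Q, I)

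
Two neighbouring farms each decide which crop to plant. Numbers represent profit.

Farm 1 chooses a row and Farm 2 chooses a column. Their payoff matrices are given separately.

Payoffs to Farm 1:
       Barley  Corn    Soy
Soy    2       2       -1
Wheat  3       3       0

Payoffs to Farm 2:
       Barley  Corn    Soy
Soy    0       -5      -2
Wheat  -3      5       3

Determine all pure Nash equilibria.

For each player, find the best response to each opponent profile; mutual best responses are the pure NE.
Farm 1 against Barley: payoffs 2, 3 → best response Wheat.
Farm 1 against Corn: payoffs 2, 3 → best response Wheat.
Farm 1 against Soy: payoffs -1, 0 → best response Wheat.
Farm 2 against Soy: payoffs 0, -5, -2 → best response Barley.
Farm 2 against Wheat: payoffs -3, 5, 3 → best response Corn.
Mutual best responses: (Wheat, Corn).

(Wheat, Corn)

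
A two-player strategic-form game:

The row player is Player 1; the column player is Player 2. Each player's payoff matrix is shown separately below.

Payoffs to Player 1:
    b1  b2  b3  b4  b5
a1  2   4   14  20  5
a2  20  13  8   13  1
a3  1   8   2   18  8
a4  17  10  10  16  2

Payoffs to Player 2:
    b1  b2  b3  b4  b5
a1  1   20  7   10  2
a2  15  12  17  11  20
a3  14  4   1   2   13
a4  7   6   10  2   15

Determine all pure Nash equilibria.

Player 1 against b1: payoffs 2, 20, 1, 17 → best response a2.
Player 1 against b2: payoffs 4, 13, 8, 10 → best response a2.
Player 1 against b3: payoffs 14, 8, 2, 10 → best response a1.
Player 1 against b4: payoffs 20, 13, 18, 16 → best response a1.
Player 1 against b5: payoffs 5, 1, 8, 2 → best response a3.
Player 2 against a1: payoffs 1, 20, 7, 10, 2 → best response b2.
Player 2 against a2: payoffs 15, 12, 17, 11, 20 → best response b5.
Player 2 against a3: payoffs 14, 4, 1, 2, 13 → best response b1.
Player 2 against a4: payoffs 7, 6, 10, 2, 15 → best response b5.
No profile is a mutual best response for all players.

none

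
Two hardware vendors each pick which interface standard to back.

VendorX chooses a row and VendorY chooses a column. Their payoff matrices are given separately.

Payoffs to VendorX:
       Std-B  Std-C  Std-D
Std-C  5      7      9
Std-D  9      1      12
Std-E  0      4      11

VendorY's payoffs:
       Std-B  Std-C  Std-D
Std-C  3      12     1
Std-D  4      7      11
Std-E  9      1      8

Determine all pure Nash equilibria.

Pure-strategy Nash equilibria: (Std-C, Std-C) and (Std-D, Std-D)

Check each profile: it is a Nash equilibrium iff no player can strictly gain by switching unilaterally.
(Std-C, Std-B): VendorX can switch to Std-D (5 → 9). Not NE.
(Std-C, Std-C): VendorX gets 7, best alternative 4; VendorY gets 12, best alternative 3. No profitable deviation — NE.
(Std-C, Std-D): VendorX can switch to Std-D (9 → 12). Not NE.
(Std-D, Std-B): VendorY can switch to Std-C (4 → 7). Not NE.
(Std-D, Std-C): VendorX can switch to Std-C (1 → 7). Not NE.
(Std-D, Std-D): VendorX gets 12, best alternative 11; VendorY gets 11, best alternative 7. No profitable deviation — NE.
(Std-E, Std-B): VendorX can switch to Std-C (0 → 5). Not NE.
(Std-E, Std-C): VendorX can switch to Std-C (4 → 7). Not NE.
(Std-E, Std-D): VendorX can switch to Std-D (11 → 12). Not NE.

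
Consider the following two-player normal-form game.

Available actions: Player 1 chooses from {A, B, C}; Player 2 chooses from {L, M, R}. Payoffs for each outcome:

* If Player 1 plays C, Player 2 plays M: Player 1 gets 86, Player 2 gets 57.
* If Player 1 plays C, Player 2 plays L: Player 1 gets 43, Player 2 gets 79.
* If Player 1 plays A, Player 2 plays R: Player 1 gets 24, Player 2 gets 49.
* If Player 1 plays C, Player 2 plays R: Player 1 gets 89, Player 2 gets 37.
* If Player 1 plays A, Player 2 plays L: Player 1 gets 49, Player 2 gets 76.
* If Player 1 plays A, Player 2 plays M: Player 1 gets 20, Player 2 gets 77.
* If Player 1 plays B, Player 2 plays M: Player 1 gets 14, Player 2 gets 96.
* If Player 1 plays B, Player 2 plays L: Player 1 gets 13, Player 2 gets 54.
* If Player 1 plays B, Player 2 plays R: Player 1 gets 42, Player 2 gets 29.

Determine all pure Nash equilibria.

For each strategy profile, look for a profitable unilateral deviation.
(A, L): Player 2 can switch to M (76 → 77). Not NE.
(A, M): Player 1 can switch to C (20 → 86). Not NE.
(A, R): Player 1 can switch to B (24 → 42). Not NE.
(B, L): Player 1 can switch to A (13 → 49). Not NE.
(B, M): Player 1 can switch to A (14 → 20). Not NE.
(B, R): Player 1 can switch to C (42 → 89). Not NE.
(The remaining 3 profiles each have a profitable deviation by the same check.)

This game has no pure Nash equilibrium.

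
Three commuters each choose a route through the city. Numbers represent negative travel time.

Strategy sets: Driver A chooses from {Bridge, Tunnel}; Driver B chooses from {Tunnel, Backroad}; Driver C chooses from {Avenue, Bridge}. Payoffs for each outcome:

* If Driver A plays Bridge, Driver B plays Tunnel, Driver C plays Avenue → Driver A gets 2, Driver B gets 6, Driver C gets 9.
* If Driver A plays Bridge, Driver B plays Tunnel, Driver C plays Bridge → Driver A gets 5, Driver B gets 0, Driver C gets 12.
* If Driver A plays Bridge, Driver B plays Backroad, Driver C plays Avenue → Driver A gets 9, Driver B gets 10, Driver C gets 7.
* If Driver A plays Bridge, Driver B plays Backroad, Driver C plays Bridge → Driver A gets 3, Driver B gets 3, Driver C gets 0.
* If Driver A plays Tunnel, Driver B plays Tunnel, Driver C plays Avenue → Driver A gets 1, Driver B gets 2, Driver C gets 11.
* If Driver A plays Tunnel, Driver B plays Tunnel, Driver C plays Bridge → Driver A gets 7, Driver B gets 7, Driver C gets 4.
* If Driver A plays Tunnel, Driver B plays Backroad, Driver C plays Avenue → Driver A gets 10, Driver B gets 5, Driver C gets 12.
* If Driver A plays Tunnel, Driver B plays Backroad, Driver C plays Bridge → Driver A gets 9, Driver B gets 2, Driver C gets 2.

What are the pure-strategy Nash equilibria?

Driver A against (Tunnel, Avenue): payoffs 2, 1 → best response Bridge.
Driver A against (Tunnel, Bridge): payoffs 5, 7 → best response Tunnel.
Driver A against (Backroad, Avenue): payoffs 9, 10 → best response Tunnel.
Driver A against (Backroad, Bridge): payoffs 3, 9 → best response Tunnel.
Driver B against (Bridge, Avenue): payoffs 6, 10 → best response Backroad.
Driver B against (Bridge, Bridge): payoffs 0, 3 → best response Backroad.
Driver B against (Tunnel, Avenue): payoffs 2, 5 → best response Backroad.
Driver B against (Tunnel, Bridge): payoffs 7, 2 → best response Tunnel.
Driver C against (Bridge, Tunnel): payoffs 9, 12 → best response Bridge.
Driver C against (Bridge, Backroad): payoffs 7, 0 → best response Avenue.
Driver C against (Tunnel, Tunnel): payoffs 11, 4 → best response Avenue.
Driver C against (Tunnel, Backroad): payoffs 12, 2 → best response Avenue.
Mutual best responses: (Tunnel, Backroad, Avenue).

The unique pure-strategy Nash equilibrium is (Tunnel, Backroad, Avenue).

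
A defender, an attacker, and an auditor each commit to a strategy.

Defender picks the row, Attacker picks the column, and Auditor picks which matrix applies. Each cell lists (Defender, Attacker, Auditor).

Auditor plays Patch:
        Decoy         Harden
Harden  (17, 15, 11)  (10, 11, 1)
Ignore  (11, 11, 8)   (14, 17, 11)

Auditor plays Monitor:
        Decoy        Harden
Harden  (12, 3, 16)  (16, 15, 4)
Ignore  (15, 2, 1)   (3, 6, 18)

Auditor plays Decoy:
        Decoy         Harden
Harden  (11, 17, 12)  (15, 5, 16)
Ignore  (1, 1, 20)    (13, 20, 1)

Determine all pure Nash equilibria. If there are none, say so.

Defender against (Decoy, Patch): payoffs 17, 11 → best response Harden.
Defender against (Decoy, Monitor): payoffs 12, 15 → best response Ignore.
Defender against (Decoy, Decoy): payoffs 11, 1 → best response Harden.
Defender against (Harden, Patch): payoffs 10, 14 → best response Ignore.
Defender against (Harden, Monitor): payoffs 16, 3 → best response Harden.
Defender against (Harden, Decoy): payoffs 15, 13 → best response Harden.
Attacker against (Harden, Patch): payoffs 15, 11 → best response Decoy.
Attacker against (Harden, Monitor): payoffs 3, 15 → best response Harden.
Attacker against (Harden, Decoy): payoffs 17, 5 → best response Decoy.
Attacker against (Ignore, Patch): payoffs 11, 17 → best response Harden.
Attacker against (Ignore, Monitor): payoffs 2, 6 → best response Harden.
Attacker against (Ignore, Decoy): payoffs 1, 20 → best response Harden.
Auditor against (Harden, Decoy): payoffs 11, 16, 12 → best response Monitor.
Auditor against (Harden, Harden): payoffs 1, 4, 16 → best response Decoy.
Auditor against (Ignore, Decoy): payoffs 8, 1, 20 → best response Decoy.
Auditor against (Ignore, Harden): payoffs 11, 18, 1 → best response Monitor.
No profile is a mutual best response for all players.

This game has no pure Nash equilibrium.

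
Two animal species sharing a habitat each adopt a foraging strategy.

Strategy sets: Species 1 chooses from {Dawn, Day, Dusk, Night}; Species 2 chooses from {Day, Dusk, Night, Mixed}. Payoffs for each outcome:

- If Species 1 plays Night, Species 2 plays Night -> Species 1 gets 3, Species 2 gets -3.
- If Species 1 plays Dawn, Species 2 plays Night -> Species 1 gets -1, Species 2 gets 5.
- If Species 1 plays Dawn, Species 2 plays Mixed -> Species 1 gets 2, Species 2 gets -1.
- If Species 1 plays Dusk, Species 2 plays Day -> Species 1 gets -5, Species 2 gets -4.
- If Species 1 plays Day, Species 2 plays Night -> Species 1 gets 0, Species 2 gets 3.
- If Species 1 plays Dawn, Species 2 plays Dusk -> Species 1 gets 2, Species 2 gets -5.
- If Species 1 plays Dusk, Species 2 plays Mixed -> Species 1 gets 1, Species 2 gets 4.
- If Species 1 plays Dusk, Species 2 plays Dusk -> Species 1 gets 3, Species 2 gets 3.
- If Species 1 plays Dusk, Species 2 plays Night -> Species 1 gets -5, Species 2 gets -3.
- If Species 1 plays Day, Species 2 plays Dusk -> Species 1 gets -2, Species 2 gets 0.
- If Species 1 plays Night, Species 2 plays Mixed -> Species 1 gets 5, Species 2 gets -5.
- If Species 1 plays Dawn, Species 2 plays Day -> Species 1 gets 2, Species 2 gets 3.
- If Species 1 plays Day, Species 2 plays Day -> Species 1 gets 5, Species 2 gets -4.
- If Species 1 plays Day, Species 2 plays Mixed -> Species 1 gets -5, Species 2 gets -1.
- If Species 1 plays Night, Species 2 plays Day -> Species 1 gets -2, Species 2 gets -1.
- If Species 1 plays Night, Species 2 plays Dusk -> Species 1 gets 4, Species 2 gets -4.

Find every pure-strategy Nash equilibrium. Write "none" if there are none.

There is no pure-strategy Nash equilibrium.

(Dawn, Day): Species 1 can switch to Day (2 → 5). Not NE.
(Dawn, Dusk): Species 1 can switch to Dusk (2 → 3). Not NE.
(Dawn, Night): Species 1 can switch to Day (-1 → 0). Not NE.
(Dawn, Mixed): Species 1 can switch to Night (2 → 5). Not NE.
(Day, Day): Species 2 can switch to Dusk (-4 → 0). Not NE.
(Day, Dusk): Species 1 can switch to Dawn (-2 → 2). Not NE.
(Day, Night): Species 1 can switch to Night (0 → 3). Not NE.
(Day, Mixed): Species 1 can switch to Dawn (-5 → 2). Not NE.
(The remaining 8 profiles each have a profitable deviation by the same check.)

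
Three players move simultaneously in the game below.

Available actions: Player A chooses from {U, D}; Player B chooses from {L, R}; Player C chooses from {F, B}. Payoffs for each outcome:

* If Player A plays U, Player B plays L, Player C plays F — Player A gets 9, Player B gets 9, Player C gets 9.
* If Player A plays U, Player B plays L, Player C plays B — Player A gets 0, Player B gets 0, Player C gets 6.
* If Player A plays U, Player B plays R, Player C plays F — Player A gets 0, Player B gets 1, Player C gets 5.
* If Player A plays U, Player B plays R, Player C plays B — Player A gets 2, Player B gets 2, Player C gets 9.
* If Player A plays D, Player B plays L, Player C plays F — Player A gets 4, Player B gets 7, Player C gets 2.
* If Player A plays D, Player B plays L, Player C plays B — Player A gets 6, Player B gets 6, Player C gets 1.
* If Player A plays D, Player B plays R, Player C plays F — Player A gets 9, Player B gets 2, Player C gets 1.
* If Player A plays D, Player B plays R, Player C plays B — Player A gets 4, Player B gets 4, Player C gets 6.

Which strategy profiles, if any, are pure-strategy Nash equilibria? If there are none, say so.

Player A against (L, F): payoffs 9, 4 → best response U.
Player A against (L, B): payoffs 0, 6 → best response D.
Player A against (R, F): payoffs 0, 9 → best response D.
Player A against (R, B): payoffs 2, 4 → best response D.
Player B against (U, F): payoffs 9, 1 → best response L.
Player B against (U, B): payoffs 0, 2 → best response R.
Player B against (D, F): payoffs 7, 2 → best response L.
Player B against (D, B): payoffs 6, 4 → best response L.
Player C against (U, L): payoffs 9, 6 → best response F.
Player C against (U, R): payoffs 5, 9 → best response B.
Player C against (D, L): payoffs 2, 1 → best response F.
Player C against (D, R): payoffs 1, 6 → best response B.
Mutual best responses: (U, L, F).

The unique pure-strategy Nash equilibrium is (U, L, F).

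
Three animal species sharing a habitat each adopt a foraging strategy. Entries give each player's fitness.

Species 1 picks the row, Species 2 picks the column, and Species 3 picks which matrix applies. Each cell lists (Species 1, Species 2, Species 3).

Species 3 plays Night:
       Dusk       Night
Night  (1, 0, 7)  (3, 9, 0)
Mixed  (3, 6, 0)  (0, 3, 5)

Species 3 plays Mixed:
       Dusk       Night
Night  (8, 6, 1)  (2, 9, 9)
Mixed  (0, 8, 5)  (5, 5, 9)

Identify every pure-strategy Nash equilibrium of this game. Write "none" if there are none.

none

(Night, Dusk, Night): Species 1 can switch to Mixed (1 → 3). Not NE.
(Night, Dusk, Mixed): Species 2 can switch to Night (6 → 9). Not NE.
(Night, Night, Night): Species 3 can switch to Mixed (0 → 9). Not NE.
(Night, Night, Mixed): Species 1 can switch to Mixed (2 → 5). Not NE.
(Mixed, Dusk, Night): Species 3 can switch to Mixed (0 → 5). Not NE.
(Mixed, Dusk, Mixed): Species 1 can switch to Night (0 → 8). Not NE.
(Mixed, Night, Night): Species 1 can switch to Night (0 → 3). Not NE.
(Mixed, Night, Mixed): Species 2 can switch to Dusk (5 → 8). Not NE.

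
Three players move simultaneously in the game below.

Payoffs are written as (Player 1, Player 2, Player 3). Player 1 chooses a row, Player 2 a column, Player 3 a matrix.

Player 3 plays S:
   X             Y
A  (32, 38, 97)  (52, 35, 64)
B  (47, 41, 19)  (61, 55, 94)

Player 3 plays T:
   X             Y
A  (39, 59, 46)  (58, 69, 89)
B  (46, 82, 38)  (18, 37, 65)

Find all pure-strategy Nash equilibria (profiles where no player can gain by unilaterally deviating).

Mark each player's best response to every combination of opponents' strategies; a profile where every player is best-responding is a pure Nash equilibrium.
Player 1 against (X, S): payoffs 32, 47 → best response B.
Player 1 against (X, T): payoffs 39, 46 → best response B.
Player 1 against (Y, S): payoffs 52, 61 → best response B.
Player 1 against (Y, T): payoffs 58, 18 → best response A.
Player 2 against (A, S): payoffs 38, 35 → best response X.
Player 2 against (A, T): payoffs 59, 69 → best response Y.
Player 2 against (B, S): payoffs 41, 55 → best response Y.
Player 2 against (B, T): payoffs 82, 37 → best response X.
Player 3 against (A, X): payoffs 97, 46 → best response S.
Player 3 against (A, Y): payoffs 64, 89 → best response T.
Player 3 against (B, X): payoffs 19, 38 → best response T.
Player 3 against (B, Y): payoffs 94, 65 → best response S.
Mutual best responses: (A, Y, T); (B, X, T); (B, Y, S).

Pure-strategy Nash equilibria: (A, Y, T) and (B, X, T) and (B, Y, S)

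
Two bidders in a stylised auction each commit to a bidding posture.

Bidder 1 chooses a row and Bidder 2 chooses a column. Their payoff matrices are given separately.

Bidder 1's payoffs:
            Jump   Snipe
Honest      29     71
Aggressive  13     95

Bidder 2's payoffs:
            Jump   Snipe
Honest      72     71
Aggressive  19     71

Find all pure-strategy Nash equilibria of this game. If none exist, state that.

The pure Nash equilibria are (Honest, Jump) and (Aggressive, Snipe).

Bidder 1 against Jump: payoffs 29, 13 → best response Honest.
Bidder 1 against Snipe: payoffs 71, 95 → best response Aggressive.
Bidder 2 against Honest: payoffs 72, 71 → best response Jump.
Bidder 2 against Aggressive: payoffs 19, 71 → best response Snipe.
Mutual best responses: (Honest, Jump); (Aggressive, Snipe).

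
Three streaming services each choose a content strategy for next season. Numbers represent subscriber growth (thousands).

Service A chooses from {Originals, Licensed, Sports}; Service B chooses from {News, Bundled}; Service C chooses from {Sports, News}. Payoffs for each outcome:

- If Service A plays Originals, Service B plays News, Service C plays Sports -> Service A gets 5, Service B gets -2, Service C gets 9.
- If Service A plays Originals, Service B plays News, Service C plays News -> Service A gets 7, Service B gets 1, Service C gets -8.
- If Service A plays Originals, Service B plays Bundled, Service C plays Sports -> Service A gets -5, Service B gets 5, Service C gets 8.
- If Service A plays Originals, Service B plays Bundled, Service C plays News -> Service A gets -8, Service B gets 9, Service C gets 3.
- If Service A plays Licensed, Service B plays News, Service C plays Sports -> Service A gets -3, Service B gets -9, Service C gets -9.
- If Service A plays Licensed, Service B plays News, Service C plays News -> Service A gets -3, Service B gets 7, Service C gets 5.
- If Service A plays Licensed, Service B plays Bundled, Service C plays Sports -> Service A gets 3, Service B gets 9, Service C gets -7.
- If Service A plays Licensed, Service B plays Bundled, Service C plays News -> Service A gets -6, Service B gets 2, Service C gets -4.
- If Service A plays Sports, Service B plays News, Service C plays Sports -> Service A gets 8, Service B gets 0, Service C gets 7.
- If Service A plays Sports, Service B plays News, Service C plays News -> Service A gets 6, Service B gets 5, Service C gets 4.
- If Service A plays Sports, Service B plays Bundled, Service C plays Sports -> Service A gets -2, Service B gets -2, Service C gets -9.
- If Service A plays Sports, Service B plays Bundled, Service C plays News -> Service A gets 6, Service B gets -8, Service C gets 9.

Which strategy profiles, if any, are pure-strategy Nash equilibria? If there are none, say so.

(Originals, News, Sports): Service A can switch to Sports (5 → 8). Not NE.
(Originals, News, News): Service B can switch to Bundled (1 → 9). Not NE.
(Originals, Bundled, Sports): Service A can switch to Licensed (-5 → 3). Not NE.
(Originals, Bundled, News): Service A can switch to Licensed (-8 → -6). Not NE.
(Licensed, News, Sports): Service A can switch to Originals (-3 → 5). Not NE.
(Licensed, News, News): Service A can switch to Originals (-3 → 7). Not NE.
(Sports, News, Sports): Service A gets 8, best alternative 5; Service B gets 0, best alternative -2; Service C gets 7, best alternative 4. No profitable deviation — NE.
(The remaining 5 profiles each have a profitable deviation by the same check.)

The unique pure-strategy Nash equilibrium is (Sports, News, Sports).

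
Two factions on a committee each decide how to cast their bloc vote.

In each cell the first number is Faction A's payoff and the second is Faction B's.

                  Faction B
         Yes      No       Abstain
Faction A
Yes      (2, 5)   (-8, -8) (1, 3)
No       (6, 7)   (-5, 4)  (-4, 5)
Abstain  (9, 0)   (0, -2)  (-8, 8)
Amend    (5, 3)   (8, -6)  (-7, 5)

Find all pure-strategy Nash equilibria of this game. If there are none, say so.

(Yes, Yes): Faction A can switch to No (2 → 6). Not NE.
(Yes, No): Faction A can switch to No (-8 → -5). Not NE.
(Yes, Abstain): Faction B can switch to Yes (3 → 5). Not NE.
(No, Yes): Faction A can switch to Abstain (6 → 9). Not NE.
(No, No): Faction A can switch to Abstain (-5 → 0). Not NE.
(No, Abstain): Faction A can switch to Yes (-4 → 1). Not NE.
(Abstain, Yes): Faction B can switch to Abstain (0 → 8). Not NE.
(Abstain, No): Faction A can switch to Amend (0 → 8). Not NE.
(Abstain, Abstain): Faction A can switch to Yes (-8 → 1). Not NE.
(Amend, Yes): Faction A can switch to No (5 → 6). Not NE.
(The remaining 2 profiles each have a profitable deviation by the same check.)

none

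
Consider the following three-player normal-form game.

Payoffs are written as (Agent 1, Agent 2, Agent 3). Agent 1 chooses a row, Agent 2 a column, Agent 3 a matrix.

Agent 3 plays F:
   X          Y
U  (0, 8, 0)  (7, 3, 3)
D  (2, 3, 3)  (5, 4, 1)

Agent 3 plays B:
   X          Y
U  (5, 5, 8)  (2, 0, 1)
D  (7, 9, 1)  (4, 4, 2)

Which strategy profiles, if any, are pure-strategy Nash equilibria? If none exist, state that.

There is no pure-strategy Nash equilibrium.

Agent 1 against (X, F): payoffs 0, 2 → best response D.
Agent 1 against (X, B): payoffs 5, 7 → best response D.
Agent 1 against (Y, F): payoffs 7, 5 → best response U.
Agent 1 against (Y, B): payoffs 2, 4 → best response D.
Agent 2 against (U, F): payoffs 8, 3 → best response X.
Agent 2 against (U, B): payoffs 5, 0 → best response X.
Agent 2 against (D, F): payoffs 3, 4 → best response Y.
Agent 2 against (D, B): payoffs 9, 4 → best response X.
Agent 3 against (U, X): payoffs 0, 8 → best response B.
Agent 3 against (U, Y): payoffs 3, 1 → best response F.
Agent 3 against (D, X): payoffs 3, 1 → best response F.
Agent 3 against (D, Y): payoffs 1, 2 → best response B.
No profile is a mutual best response for all players.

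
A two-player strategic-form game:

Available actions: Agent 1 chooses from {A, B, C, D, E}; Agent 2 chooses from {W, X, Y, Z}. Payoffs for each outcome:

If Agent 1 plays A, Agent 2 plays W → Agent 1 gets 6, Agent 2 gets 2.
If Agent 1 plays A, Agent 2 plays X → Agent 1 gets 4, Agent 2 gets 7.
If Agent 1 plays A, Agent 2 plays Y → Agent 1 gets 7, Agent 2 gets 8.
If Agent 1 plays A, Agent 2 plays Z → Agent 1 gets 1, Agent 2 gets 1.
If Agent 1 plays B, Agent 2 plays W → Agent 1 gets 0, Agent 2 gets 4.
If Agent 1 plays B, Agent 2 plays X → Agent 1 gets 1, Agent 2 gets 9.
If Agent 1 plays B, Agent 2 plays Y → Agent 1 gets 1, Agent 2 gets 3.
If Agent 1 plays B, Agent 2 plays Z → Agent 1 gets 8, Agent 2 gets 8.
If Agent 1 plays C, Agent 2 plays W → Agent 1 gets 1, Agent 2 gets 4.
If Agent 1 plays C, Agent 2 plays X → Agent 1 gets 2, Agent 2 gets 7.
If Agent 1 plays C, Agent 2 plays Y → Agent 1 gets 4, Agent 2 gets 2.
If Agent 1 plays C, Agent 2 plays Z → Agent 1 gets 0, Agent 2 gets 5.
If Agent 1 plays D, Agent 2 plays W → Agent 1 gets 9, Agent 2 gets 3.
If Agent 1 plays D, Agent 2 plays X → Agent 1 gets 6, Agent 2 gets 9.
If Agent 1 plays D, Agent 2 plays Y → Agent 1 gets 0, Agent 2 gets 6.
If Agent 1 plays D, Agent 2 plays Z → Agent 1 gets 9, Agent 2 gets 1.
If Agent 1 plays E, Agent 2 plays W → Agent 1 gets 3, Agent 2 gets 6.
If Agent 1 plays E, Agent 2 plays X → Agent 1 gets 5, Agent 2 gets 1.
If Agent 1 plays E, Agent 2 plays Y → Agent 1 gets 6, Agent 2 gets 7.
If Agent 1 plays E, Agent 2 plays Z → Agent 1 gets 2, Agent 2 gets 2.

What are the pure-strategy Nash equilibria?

The pure Nash equilibria are (A, Y), (D, X).

For each player, find the best response to each opponent profile; mutual best responses are the pure NE.
Agent 1 against W: payoffs 6, 0, 1, 9, 3 → best response D.
Agent 1 against X: payoffs 4, 1, 2, 6, 5 → best response D.
Agent 1 against Y: payoffs 7, 1, 4, 0, 6 → best response A.
Agent 1 against Z: payoffs 1, 8, 0, 9, 2 → best response D.
Agent 2 against A: payoffs 2, 7, 8, 1 → best response Y.
Agent 2 against B: payoffs 4, 9, 3, 8 → best response X.
Agent 2 against C: payoffs 4, 7, 2, 5 → best response X.
Agent 2 against D: payoffs 3, 9, 6, 1 → best response X.
Agent 2 against E: payoffs 6, 1, 7, 2 → best response Y.
Mutual best responses: (A, Y); (D, X).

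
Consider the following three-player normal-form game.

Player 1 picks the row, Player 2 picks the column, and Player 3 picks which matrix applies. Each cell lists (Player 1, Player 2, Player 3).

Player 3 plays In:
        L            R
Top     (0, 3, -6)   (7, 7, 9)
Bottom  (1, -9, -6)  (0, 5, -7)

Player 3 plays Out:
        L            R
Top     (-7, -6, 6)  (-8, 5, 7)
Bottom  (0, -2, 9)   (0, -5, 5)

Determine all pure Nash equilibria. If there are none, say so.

The pure Nash equilibria are (Top, R, In); (Bottom, L, Out).

Player 1 against (L, In): payoffs 0, 1 → best response Bottom.
Player 1 against (L, Out): payoffs -7, 0 → best response Bottom.
Player 1 against (R, In): payoffs 7, 0 → best response Top.
Player 1 against (R, Out): payoffs -8, 0 → best response Bottom.
Player 2 against (Top, In): payoffs 3, 7 → best response R.
Player 2 against (Top, Out): payoffs -6, 5 → best response R.
Player 2 against (Bottom, In): payoffs -9, 5 → best response R.
Player 2 against (Bottom, Out): payoffs -2, -5 → best response L.
Player 3 against (Top, L): payoffs -6, 6 → best response Out.
Player 3 against (Top, R): payoffs 9, 7 → best response In.
Player 3 against (Bottom, L): payoffs -6, 9 → best response Out.
Player 3 against (Bottom, R): payoffs -7, 5 → best response Out.
Mutual best responses: (Top, R, In); (Bottom, L, Out).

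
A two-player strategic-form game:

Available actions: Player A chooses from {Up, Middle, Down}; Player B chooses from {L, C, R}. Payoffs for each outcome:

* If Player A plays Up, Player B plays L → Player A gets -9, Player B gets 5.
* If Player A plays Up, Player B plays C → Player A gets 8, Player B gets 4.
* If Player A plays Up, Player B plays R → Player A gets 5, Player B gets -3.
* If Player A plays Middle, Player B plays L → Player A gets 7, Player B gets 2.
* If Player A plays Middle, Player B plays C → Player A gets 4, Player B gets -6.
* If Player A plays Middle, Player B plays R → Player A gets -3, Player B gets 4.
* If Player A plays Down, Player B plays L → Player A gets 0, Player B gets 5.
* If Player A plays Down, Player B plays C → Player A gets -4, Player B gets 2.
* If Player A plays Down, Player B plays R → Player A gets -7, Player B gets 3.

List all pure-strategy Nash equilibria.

No pure-strategy Nash equilibrium.

For each strategy profile, look for a profitable unilateral deviation.
(Up, L): Player A can switch to Middle (-9 → 7). Not NE.
(Up, C): Player B can switch to L (4 → 5). Not NE.
(Up, R): Player B can switch to L (-3 → 5). Not NE.
(Middle, L): Player B can switch to R (2 → 4). Not NE.
(Middle, C): Player A can switch to Up (4 → 8). Not NE.
(Middle, R): Player A can switch to Up (-3 → 5). Not NE.
(Down, L): Player A can switch to Middle (0 → 7). Not NE.
(Down, C): Player A can switch to Up (-4 → 8). Not NE.
(Down, R): Player A can switch to Up (-7 → 5). Not NE.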